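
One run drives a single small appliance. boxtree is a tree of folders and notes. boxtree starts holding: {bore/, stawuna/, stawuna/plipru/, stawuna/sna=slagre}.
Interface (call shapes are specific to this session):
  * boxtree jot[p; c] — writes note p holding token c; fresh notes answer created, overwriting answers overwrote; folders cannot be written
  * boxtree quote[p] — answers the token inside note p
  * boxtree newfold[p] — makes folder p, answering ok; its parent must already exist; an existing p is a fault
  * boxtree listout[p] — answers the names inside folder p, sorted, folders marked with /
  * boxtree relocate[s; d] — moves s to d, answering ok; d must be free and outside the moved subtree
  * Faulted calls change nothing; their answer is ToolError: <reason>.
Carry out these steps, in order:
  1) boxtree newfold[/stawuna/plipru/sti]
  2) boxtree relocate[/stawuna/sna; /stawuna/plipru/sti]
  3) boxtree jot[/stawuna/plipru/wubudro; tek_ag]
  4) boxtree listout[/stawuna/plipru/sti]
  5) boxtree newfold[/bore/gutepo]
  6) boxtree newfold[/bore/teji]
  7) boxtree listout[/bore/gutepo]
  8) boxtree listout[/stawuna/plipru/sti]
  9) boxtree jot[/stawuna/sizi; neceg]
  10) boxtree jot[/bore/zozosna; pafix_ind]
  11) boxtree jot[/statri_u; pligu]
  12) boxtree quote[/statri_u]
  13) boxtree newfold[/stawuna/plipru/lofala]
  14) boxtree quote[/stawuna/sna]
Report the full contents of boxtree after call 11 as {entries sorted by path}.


Answer: {bore/, bore/gutepo/, bore/teji/, bore/zozosna=pafix_ind, statri_u=pligu, stawuna/, stawuna/plipru/, stawuna/plipru/sti/, stawuna/plipru/wubudro=tek_ag, stawuna/sizi=neceg, stawuna/sna=slagre}

Derivation:
I invoke boxtree newfold using p='/stawuna/plipru/sti', → ok.
Calling boxtree relocate using s='/stawuna/sna', d='/stawuna/plipru/sti', → ToolError: exists.
I invoke boxtree jot using p='/stawuna/plipru/wubudro', c='tek_ag': created.
I invoke boxtree listout using p='/stawuna/plipru/sti', which returns [].
I use boxtree newfold using p='/bore/gutepo', yielding ok.
I use boxtree newfold using p='/bore/teji', and observe ok.
I invoke boxtree listout using p='/bore/gutepo', and see [].
I call boxtree listout using p='/stawuna/plipru/sti', — result: [].
Next I call boxtree jot using p='/stawuna/sizi', c='neceg', and observe created.
Next I call boxtree jot using p='/bore/zozosna', c='pafix_ind', → created.
Invoking boxtree jot using p='/statri_u', c='pligu': created.
Calling boxtree quote using p='/statri_u', which returns pligu.
I run boxtree newfold using p='/stawuna/plipru/lofala', and get ok.
I call boxtree quote using p='/stawuna/sna', → slagre.


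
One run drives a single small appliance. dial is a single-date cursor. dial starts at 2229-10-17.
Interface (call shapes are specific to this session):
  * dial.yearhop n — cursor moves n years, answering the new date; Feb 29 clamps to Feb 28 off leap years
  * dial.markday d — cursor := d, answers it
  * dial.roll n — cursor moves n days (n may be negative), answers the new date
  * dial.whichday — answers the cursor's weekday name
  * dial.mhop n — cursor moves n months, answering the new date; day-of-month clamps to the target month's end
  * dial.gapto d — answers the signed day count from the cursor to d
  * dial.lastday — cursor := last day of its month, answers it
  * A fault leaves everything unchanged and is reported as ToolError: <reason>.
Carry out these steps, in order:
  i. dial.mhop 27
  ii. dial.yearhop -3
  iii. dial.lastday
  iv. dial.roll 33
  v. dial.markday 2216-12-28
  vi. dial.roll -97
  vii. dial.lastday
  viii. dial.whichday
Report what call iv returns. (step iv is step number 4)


Answer: 2229-03-05

Derivation:
# 1. mhop(n: 27) ~> 2232-01-17
# 2. yearhop(n: -3) ~> 2229-01-17
# 3. lastday() ~> 2229-01-31
# 4. roll(n: 33) ~> 2229-03-05
# 5. markday(d: 2216-12-28) ~> 2216-12-28
# 6. roll(n: -97) ~> 2216-09-22
# 7. lastday() ~> 2216-09-30
# 8. whichday() ~> Monday


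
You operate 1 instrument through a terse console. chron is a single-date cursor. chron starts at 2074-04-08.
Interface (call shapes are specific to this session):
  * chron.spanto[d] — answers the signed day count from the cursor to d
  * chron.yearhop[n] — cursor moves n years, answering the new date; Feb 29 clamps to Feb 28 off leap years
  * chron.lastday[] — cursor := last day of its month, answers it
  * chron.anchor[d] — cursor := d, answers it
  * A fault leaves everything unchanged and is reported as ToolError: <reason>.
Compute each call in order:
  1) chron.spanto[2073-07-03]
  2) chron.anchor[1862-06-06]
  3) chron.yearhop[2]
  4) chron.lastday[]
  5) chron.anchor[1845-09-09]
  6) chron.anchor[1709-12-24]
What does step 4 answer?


;; 1. spanto(d→2073-07-03) ~> -279
;; 2. anchor(d→1862-06-06) ~> 1862-06-06
;; 3. yearhop(n→2) ~> 1864-06-06
;; 4. lastday() ~> 1864-06-30
;; 5. anchor(d→1845-09-09) ~> 1845-09-09
;; 6. anchor(d→1709-12-24) ~> 1709-12-24

Answer: 1864-06-30


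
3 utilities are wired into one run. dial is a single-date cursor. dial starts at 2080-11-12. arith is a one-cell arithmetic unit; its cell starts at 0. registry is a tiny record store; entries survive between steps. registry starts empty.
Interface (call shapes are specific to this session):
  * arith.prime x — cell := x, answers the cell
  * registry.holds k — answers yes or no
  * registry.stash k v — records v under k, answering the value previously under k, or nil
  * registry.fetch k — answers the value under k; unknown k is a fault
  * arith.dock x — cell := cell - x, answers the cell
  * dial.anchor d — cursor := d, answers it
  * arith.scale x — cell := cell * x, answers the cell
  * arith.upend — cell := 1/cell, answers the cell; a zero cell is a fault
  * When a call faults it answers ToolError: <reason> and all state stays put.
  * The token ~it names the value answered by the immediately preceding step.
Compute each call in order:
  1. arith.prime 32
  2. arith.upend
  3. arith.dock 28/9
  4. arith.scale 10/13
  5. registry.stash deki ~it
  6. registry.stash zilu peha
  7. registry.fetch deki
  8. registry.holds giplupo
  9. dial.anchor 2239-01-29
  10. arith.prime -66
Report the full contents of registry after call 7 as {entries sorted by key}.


Answer: {deki=-4435/1872, zilu=peha}

Derivation:
Then prime(32), yielding 32.
Then upend(), and get 1/32.
Now I run dock(28/9), which returns -887/288.
Using scale(10/13), and see -4435/1872.
I try stash(deki, ~it), which returns nil.
Then stash(zilu, peha), and get nil.
I call fetch(deki), and see -4435/1872.
I call holds(giplupo), — result: no.
Next I call anchor(2239-01-29): 2239-01-29.
Now I run prime(-66), giving -66.


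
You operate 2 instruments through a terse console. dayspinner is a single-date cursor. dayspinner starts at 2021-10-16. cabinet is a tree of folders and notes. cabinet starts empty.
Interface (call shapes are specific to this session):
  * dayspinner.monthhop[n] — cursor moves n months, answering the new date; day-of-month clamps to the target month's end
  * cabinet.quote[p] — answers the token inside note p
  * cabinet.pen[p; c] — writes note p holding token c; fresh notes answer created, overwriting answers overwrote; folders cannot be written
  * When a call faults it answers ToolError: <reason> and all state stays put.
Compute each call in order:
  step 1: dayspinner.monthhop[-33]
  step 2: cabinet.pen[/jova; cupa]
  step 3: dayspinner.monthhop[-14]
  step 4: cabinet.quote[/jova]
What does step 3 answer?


Answer: 2017-11-16

Derivation:
[in] dayspinner.monthhop n=-33
:: 2019-01-16
[in] cabinet.pen p=/jova c=cupa
:: created
[in] dayspinner.monthhop n=-14
:: 2017-11-16
[in] cabinet.quote p=/jova
:: cupa


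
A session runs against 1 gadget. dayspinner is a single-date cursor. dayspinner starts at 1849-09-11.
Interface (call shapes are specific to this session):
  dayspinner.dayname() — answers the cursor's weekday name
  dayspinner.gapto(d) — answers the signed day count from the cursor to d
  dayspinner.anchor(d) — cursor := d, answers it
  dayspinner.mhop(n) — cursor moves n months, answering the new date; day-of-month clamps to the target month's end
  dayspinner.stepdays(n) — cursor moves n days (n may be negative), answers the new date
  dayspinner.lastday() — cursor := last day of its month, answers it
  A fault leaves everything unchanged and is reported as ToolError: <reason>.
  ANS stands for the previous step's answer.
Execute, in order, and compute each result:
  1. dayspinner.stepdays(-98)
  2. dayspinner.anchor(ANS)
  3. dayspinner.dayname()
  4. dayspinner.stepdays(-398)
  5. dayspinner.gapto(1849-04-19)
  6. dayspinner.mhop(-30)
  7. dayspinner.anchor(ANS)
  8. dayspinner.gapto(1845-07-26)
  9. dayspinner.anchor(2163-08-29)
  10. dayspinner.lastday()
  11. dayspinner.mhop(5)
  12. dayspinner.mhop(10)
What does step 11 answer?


> dayspinner.stepdays n→-98
:: 1849-06-05
> dayspinner.anchor d→ANS
:: 1849-06-05
> dayspinner.dayname
:: Tuesday
> dayspinner.stepdays n→-398
:: 1848-05-03
> dayspinner.gapto d→1849-04-19
:: 351
> dayspinner.mhop n→-30
:: 1845-11-03
> dayspinner.anchor d→ANS
:: 1845-11-03
> dayspinner.gapto d→1845-07-26
:: -100
> dayspinner.anchor d→2163-08-29
:: 2163-08-29
> dayspinner.lastday
:: 2163-08-31
> dayspinner.mhop n→5
:: 2164-01-31
> dayspinner.mhop n→10
:: 2164-11-30

Answer: 2164-01-31


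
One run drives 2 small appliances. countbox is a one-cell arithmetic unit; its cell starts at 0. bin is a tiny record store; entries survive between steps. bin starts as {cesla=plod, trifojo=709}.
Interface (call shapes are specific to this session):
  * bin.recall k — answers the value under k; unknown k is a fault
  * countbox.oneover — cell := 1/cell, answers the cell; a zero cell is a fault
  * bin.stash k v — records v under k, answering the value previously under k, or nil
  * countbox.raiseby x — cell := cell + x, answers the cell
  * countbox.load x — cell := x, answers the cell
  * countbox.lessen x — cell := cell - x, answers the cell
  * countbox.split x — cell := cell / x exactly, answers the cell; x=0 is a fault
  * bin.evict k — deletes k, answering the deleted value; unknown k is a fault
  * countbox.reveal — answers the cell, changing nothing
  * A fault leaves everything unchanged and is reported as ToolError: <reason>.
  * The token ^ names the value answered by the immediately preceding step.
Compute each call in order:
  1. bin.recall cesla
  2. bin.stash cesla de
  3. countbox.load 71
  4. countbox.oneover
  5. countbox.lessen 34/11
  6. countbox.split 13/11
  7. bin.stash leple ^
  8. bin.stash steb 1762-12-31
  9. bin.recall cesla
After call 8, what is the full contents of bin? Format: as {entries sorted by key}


> bin.recall k='cesla'
= plod
> bin.stash k='cesla' v='de'
= plod
> countbox.load x='71'
= 71
> countbox.oneover
= 1/71
> countbox.lessen x='34/11'
= -2403/781
> countbox.split x='13/11'
= -2403/923
> bin.stash k='leple' v='^'
= nil
> bin.stash k='steb' v='1762-12-31'
= nil
> bin.recall k='cesla'
= de

Answer: {cesla=de, leple=-2403/923, steb=1762-12-31, trifojo=709}


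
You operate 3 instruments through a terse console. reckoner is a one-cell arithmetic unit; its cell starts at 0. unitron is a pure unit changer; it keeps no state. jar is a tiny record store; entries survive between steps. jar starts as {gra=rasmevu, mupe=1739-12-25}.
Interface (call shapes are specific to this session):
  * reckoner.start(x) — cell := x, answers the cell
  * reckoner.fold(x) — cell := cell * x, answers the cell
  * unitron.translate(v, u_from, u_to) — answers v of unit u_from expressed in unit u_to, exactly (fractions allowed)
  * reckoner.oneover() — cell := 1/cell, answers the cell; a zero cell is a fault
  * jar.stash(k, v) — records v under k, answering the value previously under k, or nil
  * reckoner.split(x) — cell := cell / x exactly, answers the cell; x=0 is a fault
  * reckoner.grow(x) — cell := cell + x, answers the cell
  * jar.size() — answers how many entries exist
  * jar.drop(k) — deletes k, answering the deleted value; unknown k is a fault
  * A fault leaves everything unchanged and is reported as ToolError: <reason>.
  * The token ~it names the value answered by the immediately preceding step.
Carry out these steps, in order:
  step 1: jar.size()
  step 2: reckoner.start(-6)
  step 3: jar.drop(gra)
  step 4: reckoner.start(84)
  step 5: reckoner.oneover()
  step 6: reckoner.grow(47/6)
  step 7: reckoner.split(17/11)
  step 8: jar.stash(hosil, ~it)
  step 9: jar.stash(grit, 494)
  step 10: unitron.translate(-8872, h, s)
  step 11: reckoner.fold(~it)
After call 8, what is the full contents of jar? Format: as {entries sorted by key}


Answer: {hosil=7249/1428, mupe=1739-12-25}

Derivation:
Calling size, yielding 2.
Next I call start with x='-6', — result: -6.
I call drop with k='gra': rasmevu.
I try start with x='84', → 84.
Using oneover, yielding 1/84.
I try grow with x='47/6', and see 659/84.
Now I run split with x='17/11', yielding 7249/1428.
Then stash with k='hosil', v='~it', and observe nil.
Then stash with k='grit', v='494', → nil.
Calling translate with v='-8872', u_from='h', u_to='s', and get -31939200.
Now I run fold with x='~it', giving -19293938400/119.


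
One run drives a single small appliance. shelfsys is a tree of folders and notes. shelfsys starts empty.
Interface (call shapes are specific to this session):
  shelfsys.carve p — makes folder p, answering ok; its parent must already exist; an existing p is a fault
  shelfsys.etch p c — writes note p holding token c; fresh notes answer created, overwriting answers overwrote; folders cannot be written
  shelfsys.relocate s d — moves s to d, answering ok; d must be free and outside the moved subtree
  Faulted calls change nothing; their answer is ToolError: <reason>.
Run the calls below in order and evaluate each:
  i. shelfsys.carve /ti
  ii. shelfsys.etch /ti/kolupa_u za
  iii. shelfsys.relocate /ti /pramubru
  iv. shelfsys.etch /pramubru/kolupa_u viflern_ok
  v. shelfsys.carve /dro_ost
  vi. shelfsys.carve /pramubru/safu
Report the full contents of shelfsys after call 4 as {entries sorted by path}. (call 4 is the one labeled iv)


Answer: {pramubru/, pramubru/kolupa_u=viflern_ok}

Derivation:
-> shelfsys.carve(p→/ti)
<- ok
-> shelfsys.etch(p→/ti/kolupa_u, c→za)
<- created
-> shelfsys.relocate(s→/ti, d→/pramubru)
<- ok
-> shelfsys.etch(p→/pramubru/kolupa_u, c→viflern_ok)
<- overwrote
-> shelfsys.carve(p→/dro_ost)
<- ok
-> shelfsys.carve(p→/pramubru/safu)
<- ok


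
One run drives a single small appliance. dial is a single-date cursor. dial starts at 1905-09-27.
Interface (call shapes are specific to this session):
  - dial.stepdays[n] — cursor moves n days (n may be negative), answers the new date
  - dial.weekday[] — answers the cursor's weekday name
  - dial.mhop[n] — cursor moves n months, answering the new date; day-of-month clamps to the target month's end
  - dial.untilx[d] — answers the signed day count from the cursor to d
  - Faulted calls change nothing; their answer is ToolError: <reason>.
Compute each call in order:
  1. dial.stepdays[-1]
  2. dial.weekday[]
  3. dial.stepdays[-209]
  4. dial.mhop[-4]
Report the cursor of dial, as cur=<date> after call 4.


// dial.stepdays(n=-1) ~> 1905-09-26
// dial.weekday() ~> Tuesday
// dial.stepdays(n=-209) ~> 1905-03-01
// dial.mhop(n=-4) ~> 1904-11-01

Answer: cur=1904-11-01


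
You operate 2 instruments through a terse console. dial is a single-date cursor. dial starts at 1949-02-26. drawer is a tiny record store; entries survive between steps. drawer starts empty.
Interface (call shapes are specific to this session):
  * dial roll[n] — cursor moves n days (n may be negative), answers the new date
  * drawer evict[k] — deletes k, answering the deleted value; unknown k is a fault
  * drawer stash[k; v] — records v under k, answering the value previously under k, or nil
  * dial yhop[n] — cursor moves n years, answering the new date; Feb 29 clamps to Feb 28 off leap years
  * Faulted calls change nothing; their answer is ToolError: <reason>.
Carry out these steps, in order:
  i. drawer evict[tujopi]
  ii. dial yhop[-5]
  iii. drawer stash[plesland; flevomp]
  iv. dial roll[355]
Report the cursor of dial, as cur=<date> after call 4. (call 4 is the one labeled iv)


Answer: cur=1945-02-15

Derivation:
CALL drawer evict[tujopi]
RET  ToolError: no such key tujopi
CALL dial yhop[-5]
RET  1944-02-26
CALL drawer stash[plesland; flevomp]
RET  nil
CALL dial roll[355]
RET  1945-02-15


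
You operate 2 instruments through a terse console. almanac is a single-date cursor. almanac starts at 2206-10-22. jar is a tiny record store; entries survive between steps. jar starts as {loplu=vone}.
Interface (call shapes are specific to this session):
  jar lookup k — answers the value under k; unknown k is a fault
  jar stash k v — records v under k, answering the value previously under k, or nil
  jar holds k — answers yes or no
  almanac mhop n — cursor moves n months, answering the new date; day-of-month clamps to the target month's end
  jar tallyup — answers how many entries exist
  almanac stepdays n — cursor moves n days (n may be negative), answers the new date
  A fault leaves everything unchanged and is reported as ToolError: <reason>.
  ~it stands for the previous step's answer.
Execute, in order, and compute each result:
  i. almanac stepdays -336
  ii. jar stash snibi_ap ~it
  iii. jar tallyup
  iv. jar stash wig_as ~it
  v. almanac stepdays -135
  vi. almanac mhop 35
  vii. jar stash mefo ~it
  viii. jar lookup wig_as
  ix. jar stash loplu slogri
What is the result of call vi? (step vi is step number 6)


Answer: 2208-06-08

Derivation:
! almanac stepdays(n=-336) == 2205-11-20
! jar stash(k=snibi_ap, v=~it) == nil
! jar tallyup() == 2
! jar stash(k=wig_as, v=~it) == nil
! almanac stepdays(n=-135) == 2205-07-08
! almanac mhop(n=35) == 2208-06-08
! jar stash(k=mefo, v=~it) == nil
! jar lookup(k=wig_as) == 2
! jar stash(k=loplu, v=slogri) == vone


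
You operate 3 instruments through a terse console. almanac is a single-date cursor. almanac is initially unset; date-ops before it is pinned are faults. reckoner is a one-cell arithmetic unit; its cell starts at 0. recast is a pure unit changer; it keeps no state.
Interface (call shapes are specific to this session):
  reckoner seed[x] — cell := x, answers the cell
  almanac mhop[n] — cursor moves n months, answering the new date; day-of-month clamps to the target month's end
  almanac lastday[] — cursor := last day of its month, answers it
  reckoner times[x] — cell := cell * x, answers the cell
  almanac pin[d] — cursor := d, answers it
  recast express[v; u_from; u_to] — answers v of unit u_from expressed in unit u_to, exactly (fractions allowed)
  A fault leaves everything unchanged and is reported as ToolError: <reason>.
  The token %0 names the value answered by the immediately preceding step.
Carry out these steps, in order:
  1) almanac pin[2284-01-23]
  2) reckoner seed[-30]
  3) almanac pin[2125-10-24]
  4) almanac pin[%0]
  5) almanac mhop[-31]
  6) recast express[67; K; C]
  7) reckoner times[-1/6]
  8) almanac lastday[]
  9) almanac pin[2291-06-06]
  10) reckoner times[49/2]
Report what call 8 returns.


Answer: 2123-03-31

Derivation:
Step: almanac pin[d→2284-01-23]
Result: 2284-01-23
Step: reckoner seed[x→-30]
Result: -30
Step: almanac pin[d→2125-10-24]
Result: 2125-10-24
Step: almanac pin[d→%0]
Result: 2125-10-24
Step: almanac mhop[n→-31]
Result: 2123-03-24
Step: recast express[v→67; u_from→K; u_to→C]
Result: -4123/20
Step: reckoner times[x→-1/6]
Result: 5
Step: almanac lastday[]
Result: 2123-03-31
Step: almanac pin[d→2291-06-06]
Result: 2291-06-06
Step: reckoner times[x→49/2]
Result: 245/2


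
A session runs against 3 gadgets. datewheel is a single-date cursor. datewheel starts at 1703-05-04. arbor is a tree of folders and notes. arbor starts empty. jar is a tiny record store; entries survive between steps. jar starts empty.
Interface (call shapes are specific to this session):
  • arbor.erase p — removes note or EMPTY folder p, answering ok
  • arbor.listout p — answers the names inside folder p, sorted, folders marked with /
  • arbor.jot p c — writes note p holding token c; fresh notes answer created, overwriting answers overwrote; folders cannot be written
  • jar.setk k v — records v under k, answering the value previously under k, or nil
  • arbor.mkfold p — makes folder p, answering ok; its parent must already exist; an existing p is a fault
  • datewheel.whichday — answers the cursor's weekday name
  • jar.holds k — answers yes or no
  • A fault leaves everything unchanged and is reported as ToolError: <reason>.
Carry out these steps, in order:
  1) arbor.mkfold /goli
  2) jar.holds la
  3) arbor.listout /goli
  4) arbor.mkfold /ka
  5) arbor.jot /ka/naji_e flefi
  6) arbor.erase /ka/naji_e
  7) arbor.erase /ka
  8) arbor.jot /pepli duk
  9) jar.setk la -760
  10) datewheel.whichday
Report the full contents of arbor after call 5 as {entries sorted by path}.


·→ arbor.mkfold(p='/goli')
·← ok
·→ jar.holds(k='la')
·← no
·→ arbor.listout(p='/goli')
·← []
·→ arbor.mkfold(p='/ka')
·← ok
·→ arbor.jot(p='/ka/naji_e', c='flefi')
·← created
·→ arbor.erase(p='/ka/naji_e')
·← ok
·→ arbor.erase(p='/ka')
·← ok
·→ arbor.jot(p='/pepli', c='duk')
·← created
·→ jar.setk(k='la', v='-760')
·← nil
·→ datewheel.whichday()
·← Friday

Answer: {goli/, ka/, ka/naji_e=flefi}


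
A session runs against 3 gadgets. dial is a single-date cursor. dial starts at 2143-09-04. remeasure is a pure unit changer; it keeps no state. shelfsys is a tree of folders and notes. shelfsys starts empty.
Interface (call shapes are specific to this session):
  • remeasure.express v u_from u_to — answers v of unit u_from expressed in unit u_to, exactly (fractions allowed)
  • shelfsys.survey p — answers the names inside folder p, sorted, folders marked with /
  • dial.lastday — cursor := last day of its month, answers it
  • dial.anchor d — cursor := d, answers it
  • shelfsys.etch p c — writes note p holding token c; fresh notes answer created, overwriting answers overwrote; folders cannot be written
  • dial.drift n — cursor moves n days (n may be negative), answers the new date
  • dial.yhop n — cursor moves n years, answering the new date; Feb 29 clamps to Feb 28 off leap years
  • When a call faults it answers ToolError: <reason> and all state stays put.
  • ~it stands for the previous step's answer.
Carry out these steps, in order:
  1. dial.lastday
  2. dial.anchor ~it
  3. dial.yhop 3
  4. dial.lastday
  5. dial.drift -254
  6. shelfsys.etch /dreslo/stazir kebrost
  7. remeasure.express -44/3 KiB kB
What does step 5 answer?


Answer: 2146-01-19

Derivation:
~$ lastday
[out] 2143-09-30
~$ anchor d='~it'
[out] 2143-09-30
~$ yhop n='3'
[out] 2146-09-30
~$ lastday
[out] 2146-09-30
~$ drift n='-254'
[out] 2146-01-19
~$ etch p='/dreslo/stazir' c='kebrost'
[out] ToolError: no parent
~$ express v='-44/3' u_from='KiB' u_to='kB'
[out] -5632/375


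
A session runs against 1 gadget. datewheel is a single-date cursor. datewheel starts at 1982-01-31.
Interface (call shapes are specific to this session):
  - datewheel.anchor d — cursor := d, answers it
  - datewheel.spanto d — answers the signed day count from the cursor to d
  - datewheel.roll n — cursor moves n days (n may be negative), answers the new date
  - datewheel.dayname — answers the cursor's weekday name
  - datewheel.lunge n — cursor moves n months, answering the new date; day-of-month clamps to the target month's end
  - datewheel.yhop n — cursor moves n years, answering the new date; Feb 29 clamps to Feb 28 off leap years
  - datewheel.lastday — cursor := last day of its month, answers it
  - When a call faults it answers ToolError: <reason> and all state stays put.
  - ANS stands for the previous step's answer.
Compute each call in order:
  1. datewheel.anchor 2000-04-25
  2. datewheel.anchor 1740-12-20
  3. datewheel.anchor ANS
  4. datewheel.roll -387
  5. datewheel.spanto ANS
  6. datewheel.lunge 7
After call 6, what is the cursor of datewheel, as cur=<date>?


I use datewheel.anchor with d='2000-04-25', which returns 2000-04-25.
I call datewheel.anchor with d='1740-12-20', yielding 1740-12-20.
I call datewheel.anchor with d='ANS', which returns 1740-12-20.
Then datewheel.roll with n='-387', yielding 1739-11-29.
I try datewheel.spanto with d='ANS', → 0.
Using datewheel.lunge with n='7', yielding 1740-06-29.

Answer: cur=1740-06-29


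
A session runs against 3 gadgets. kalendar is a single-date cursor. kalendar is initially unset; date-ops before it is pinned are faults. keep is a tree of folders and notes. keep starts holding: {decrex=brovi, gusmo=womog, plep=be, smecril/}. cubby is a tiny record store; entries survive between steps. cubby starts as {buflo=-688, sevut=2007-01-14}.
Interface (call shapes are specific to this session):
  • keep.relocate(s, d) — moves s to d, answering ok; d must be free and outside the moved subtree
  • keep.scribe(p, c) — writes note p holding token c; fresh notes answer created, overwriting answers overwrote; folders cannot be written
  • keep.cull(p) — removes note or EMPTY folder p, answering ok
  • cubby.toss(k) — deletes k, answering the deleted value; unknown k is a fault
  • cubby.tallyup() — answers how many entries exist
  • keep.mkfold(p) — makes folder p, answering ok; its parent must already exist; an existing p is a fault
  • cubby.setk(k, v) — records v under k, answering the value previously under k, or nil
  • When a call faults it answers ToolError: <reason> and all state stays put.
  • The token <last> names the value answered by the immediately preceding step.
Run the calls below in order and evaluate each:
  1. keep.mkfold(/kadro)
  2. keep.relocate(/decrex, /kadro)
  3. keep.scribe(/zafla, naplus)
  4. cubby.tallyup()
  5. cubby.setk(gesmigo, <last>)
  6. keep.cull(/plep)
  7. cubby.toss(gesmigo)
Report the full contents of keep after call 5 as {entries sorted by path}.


Answer: {decrex=brovi, gusmo=womog, kadro/, plep=be, smecril/, zafla=naplus}

Derivation:
·→ mkfold(p='/kadro')
·← ok
·→ relocate(s='/decrex', d='/kadro')
·← ToolError: exists
·→ scribe(p='/zafla', c='naplus')
·← created
·→ tallyup()
·← 2
·→ setk(k='gesmigo', v='<last>')
·← nil
·→ cull(p='/plep')
·← ok
·→ toss(k='gesmigo')
·← 2


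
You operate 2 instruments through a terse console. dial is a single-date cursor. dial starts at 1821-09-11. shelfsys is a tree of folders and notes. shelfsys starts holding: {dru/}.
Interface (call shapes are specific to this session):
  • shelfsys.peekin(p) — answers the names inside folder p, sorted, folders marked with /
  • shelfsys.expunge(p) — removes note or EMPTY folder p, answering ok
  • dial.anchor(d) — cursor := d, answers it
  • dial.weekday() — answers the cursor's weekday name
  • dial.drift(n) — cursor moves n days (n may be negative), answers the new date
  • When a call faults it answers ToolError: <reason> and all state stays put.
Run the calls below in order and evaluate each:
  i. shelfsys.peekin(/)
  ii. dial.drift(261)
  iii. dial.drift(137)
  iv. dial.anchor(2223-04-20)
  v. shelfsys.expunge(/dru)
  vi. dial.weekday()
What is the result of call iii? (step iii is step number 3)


Answer: 1822-10-14

Derivation:
% peekin(/) : [dru/]
% drift(261) : 1822-05-30
% drift(137) : 1822-10-14
% anchor(2223-04-20) : 2223-04-20
% expunge(/dru) : ok
% weekday() : Sunday


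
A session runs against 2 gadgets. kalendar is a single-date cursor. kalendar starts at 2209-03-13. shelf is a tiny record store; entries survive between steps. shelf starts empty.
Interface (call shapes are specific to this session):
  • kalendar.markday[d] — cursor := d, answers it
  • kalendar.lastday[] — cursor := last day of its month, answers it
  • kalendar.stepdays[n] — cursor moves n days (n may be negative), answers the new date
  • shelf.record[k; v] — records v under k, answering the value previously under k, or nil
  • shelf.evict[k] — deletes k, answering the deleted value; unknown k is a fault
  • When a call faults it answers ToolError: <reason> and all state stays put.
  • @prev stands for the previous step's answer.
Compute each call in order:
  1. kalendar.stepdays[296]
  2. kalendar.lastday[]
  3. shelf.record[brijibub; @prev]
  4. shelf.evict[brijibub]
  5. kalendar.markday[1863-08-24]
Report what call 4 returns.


Act: stepdays[296]
Obs: 2210-01-03
Act: lastday[]
Obs: 2210-01-31
Act: record[brijibub; @prev]
Obs: nil
Act: evict[brijibub]
Obs: 2210-01-31
Act: markday[1863-08-24]
Obs: 1863-08-24

Answer: 2210-01-31


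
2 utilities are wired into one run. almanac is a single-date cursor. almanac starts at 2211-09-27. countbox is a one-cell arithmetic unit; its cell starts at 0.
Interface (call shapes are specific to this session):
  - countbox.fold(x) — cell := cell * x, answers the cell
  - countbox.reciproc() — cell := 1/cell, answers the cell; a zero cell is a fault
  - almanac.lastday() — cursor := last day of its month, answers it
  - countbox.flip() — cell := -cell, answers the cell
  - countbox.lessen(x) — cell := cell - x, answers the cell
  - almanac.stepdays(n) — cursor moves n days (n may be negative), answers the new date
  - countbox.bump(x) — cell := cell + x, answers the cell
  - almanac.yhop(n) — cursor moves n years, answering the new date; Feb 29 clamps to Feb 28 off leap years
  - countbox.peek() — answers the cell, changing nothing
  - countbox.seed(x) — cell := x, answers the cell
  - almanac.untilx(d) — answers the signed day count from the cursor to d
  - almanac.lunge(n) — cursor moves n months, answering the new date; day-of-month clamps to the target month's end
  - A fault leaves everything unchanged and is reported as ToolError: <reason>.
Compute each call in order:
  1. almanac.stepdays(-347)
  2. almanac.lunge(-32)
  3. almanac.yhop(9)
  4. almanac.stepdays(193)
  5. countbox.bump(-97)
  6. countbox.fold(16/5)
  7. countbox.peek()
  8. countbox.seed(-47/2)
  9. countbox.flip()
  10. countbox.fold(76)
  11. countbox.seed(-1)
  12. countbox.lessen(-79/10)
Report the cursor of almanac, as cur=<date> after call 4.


Answer: cur=2217-08-27

Derivation:
% almanac.stepdays -347
[out] 2210-10-15
% almanac.lunge -32
[out] 2208-02-15
% almanac.yhop 9
[out] 2217-02-15
% almanac.stepdays 193
[out] 2217-08-27
% countbox.bump -97
[out] -97
% countbox.fold 16/5
[out] -1552/5
% countbox.peek
[out] -1552/5
% countbox.seed -47/2
[out] -47/2
% countbox.flip
[out] 47/2
% countbox.fold 76
[out] 1786
% countbox.seed -1
[out] -1
% countbox.lessen -79/10
[out] 69/10


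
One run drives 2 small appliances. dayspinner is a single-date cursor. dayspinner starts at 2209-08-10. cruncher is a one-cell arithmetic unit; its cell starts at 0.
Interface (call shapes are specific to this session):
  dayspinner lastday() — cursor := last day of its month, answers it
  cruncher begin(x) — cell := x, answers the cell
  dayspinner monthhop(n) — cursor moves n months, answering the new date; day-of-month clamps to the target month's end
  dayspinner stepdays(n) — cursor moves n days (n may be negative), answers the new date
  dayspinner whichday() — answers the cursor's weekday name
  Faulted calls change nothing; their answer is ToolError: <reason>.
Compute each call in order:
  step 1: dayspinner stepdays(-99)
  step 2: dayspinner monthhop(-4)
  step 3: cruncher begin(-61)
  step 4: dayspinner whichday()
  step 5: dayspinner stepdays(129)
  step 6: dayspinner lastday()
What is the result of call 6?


~$ dayspinner stepdays n→-99
= 2209-05-03
~$ dayspinner monthhop n→-4
= 2209-01-03
~$ cruncher begin x→-61
= -61
~$ dayspinner whichday
= Tuesday
~$ dayspinner stepdays n→129
= 2209-05-12
~$ dayspinner lastday
= 2209-05-31

Answer: 2209-05-31


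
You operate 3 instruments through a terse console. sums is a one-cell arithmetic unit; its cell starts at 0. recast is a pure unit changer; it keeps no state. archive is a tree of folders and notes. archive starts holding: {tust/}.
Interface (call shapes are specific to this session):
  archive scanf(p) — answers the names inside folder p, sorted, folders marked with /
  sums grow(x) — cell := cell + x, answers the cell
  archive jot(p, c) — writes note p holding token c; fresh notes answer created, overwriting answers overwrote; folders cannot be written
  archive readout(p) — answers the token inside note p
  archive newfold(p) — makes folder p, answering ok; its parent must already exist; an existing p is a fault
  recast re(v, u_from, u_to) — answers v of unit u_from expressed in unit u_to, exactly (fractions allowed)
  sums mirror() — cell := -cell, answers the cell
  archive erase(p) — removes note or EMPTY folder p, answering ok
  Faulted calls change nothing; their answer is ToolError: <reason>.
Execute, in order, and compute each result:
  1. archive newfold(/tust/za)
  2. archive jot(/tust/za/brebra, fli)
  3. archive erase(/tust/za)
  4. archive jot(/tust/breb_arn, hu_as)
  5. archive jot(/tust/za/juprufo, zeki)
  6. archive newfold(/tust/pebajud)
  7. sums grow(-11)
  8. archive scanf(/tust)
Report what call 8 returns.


Answer: [breb_arn, pebajud/, za/]

Derivation:
% 1. archive newfold(/tust/za) : ok
% 2. archive jot(/tust/za/brebra, fli) : created
% 3. archive erase(/tust/za) : ToolError: not empty
% 4. archive jot(/tust/breb_arn, hu_as) : created
% 5. archive jot(/tust/za/juprufo, zeki) : created
% 6. archive newfold(/tust/pebajud) : ok
% 7. sums grow(-11) : -11
% 8. archive scanf(/tust) : [breb_arn, pebajud/, za/]


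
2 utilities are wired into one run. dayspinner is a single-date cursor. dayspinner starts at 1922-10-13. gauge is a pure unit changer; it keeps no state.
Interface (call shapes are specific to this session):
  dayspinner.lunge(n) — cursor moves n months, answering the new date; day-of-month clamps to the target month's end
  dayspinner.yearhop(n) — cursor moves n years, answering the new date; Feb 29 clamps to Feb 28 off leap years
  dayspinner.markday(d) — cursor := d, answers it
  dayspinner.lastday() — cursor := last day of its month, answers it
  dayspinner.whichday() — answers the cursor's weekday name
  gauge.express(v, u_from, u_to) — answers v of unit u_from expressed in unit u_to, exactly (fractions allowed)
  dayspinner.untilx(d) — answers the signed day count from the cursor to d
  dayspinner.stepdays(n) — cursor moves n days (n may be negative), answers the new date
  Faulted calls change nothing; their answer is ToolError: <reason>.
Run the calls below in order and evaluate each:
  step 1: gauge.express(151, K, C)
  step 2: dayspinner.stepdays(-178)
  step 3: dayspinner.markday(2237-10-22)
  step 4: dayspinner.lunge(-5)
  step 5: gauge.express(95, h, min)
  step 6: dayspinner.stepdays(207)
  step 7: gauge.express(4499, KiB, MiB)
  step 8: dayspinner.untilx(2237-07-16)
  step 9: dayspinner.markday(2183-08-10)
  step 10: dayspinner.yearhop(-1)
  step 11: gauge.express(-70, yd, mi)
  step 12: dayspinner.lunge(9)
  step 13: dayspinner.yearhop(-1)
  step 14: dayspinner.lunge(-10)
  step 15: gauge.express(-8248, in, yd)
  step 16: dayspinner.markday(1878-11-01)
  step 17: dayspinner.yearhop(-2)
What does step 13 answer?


CALL gauge.express[v='151'; u_from='K'; u_to='C']
RET  -2443/20
CALL dayspinner.stepdays[n='-178']
RET  1922-04-18
CALL dayspinner.markday[d='2237-10-22']
RET  2237-10-22
CALL dayspinner.lunge[n='-5']
RET  2237-05-22
CALL gauge.express[v='95'; u_from='h'; u_to='min']
RET  5700
CALL dayspinner.stepdays[n='207']
RET  2237-12-15
CALL gauge.express[v='4499'; u_from='KiB'; u_to='MiB']
RET  4499/1024
CALL dayspinner.untilx[d='2237-07-16']
RET  -152
CALL dayspinner.markday[d='2183-08-10']
RET  2183-08-10
CALL dayspinner.yearhop[n='-1']
RET  2182-08-10
CALL gauge.express[v='-70'; u_from='yd'; u_to='mi']
RET  -7/176
CALL dayspinner.lunge[n='9']
RET  2183-05-10
CALL dayspinner.yearhop[n='-1']
RET  2182-05-10
CALL dayspinner.lunge[n='-10']
RET  2181-07-10
CALL gauge.express[v='-8248'; u_from='in'; u_to='yd']
RET  -2062/9
CALL dayspinner.markday[d='1878-11-01']
RET  1878-11-01
CALL dayspinner.yearhop[n='-2']
RET  1876-11-01

Answer: 2182-05-10


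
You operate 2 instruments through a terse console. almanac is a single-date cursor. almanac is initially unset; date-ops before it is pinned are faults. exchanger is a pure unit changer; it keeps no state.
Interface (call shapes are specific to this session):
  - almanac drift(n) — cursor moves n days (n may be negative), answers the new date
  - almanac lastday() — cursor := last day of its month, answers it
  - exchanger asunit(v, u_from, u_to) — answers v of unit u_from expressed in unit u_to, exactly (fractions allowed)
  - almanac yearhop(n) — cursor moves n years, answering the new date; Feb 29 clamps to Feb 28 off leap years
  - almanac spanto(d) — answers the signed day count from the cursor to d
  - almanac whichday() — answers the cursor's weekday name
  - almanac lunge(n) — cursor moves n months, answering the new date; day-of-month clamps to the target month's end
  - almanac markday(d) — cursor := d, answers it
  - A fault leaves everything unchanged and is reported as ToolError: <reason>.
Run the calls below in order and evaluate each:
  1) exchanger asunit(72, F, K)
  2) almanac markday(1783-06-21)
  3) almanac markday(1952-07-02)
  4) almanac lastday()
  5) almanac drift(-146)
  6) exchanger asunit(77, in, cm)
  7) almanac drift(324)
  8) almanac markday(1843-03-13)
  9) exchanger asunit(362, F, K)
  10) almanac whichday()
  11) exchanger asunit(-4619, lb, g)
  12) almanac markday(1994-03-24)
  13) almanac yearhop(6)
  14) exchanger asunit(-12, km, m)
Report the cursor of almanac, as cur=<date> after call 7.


Answer: cur=1953-01-25

Derivation:
CALL exchanger asunit[72; F; K]
RET  53167/180
CALL almanac markday[1783-06-21]
RET  1783-06-21
CALL almanac markday[1952-07-02]
RET  1952-07-02
CALL almanac lastday[]
RET  1952-07-31
CALL almanac drift[-146]
RET  1952-03-07
CALL exchanger asunit[77; in; cm]
RET  9779/50
CALL almanac drift[324]
RET  1953-01-25
CALL almanac markday[1843-03-13]
RET  1843-03-13
CALL exchanger asunit[362; F; K]
RET  27389/60
CALL almanac whichday[]
RET  Monday
CALL exchanger asunit[-4619; lb; g]
RET  -209514315703/100000
CALL almanac markday[1994-03-24]
RET  1994-03-24
CALL almanac yearhop[6]
RET  2000-03-24
CALL exchanger asunit[-12; km; m]
RET  -12000


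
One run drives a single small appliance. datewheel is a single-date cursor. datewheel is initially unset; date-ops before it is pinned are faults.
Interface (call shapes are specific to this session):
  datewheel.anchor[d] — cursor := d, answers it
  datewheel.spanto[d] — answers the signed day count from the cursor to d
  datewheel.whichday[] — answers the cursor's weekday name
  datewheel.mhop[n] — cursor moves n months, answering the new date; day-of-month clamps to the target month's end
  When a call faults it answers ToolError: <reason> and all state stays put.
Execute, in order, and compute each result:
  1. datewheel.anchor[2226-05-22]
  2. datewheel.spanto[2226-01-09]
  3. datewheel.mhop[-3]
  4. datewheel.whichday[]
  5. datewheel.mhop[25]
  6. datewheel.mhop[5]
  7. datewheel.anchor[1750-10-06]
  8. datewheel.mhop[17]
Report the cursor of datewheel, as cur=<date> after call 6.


Do: datewheel.anchor[d: 2226-05-22]
See: 2226-05-22
Do: datewheel.spanto[d: 2226-01-09]
See: -133
Do: datewheel.mhop[n: -3]
See: 2226-02-22
Do: datewheel.whichday[]
See: Wednesday
Do: datewheel.mhop[n: 25]
See: 2228-03-22
Do: datewheel.mhop[n: 5]
See: 2228-08-22
Do: datewheel.anchor[d: 1750-10-06]
See: 1750-10-06
Do: datewheel.mhop[n: 17]
See: 1752-03-06

Answer: cur=2228-08-22


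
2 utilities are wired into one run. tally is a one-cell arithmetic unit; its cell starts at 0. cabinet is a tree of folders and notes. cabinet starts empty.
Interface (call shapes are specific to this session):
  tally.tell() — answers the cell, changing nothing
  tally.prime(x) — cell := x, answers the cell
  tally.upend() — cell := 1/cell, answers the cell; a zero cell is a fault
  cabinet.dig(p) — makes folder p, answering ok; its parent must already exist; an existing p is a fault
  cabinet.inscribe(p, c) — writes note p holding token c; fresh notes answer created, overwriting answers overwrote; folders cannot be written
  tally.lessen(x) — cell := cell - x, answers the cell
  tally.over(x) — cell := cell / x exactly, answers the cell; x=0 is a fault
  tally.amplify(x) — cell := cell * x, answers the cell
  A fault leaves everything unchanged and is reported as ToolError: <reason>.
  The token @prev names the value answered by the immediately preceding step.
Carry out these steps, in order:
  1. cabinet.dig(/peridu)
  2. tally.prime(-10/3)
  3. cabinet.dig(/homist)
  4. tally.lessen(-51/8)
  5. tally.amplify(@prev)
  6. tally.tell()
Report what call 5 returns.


Then cabinet.dig on /peridu, which returns ok.
Then tally.prime on -10/3, and observe -10/3.
I invoke cabinet.dig on /homist, giving ok.
Now I run tally.lessen on -51/8, giving 73/24.
Using tally.amplify on @prev, and get 5329/576.
Then tally.tell(), — result: 5329/576.

Answer: 5329/576
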